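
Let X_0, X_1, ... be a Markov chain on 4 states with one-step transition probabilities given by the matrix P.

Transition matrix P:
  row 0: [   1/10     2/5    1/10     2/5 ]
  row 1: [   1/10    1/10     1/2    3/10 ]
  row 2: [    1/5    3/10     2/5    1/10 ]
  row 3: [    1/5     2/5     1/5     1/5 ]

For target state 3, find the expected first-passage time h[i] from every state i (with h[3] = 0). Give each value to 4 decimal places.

First-step conditioning: h[3] = 0; for i ≠ 3, h[i] = 1 + Σ_k P[i][k]·h[k].
  h[0] = 1 + 1/10·h[0] + 2/5·h[1] + 1/10·h[2]
  h[1] = 1 + 1/10·h[0] + 1/10·h[1] + 1/2·h[2]
  h[2] = 1 + 1/5·h[0] + 3/10·h[1] + 2/5·h[2]
Solving the 3×3 linear system over states ≠ 3 gives exactly h = [25/7, 30/7, 5, 0] (h[3] = 0 is the target).

h = [3.5714, 4.2857, 5.0000, 0.0000]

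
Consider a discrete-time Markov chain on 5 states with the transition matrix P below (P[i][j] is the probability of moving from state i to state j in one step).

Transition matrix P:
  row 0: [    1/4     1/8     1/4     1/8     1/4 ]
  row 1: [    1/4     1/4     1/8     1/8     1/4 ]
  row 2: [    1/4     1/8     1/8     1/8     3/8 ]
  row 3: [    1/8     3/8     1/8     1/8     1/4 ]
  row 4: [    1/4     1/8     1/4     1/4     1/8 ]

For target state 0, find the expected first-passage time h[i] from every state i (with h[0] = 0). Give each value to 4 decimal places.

h = [0.0000, 4.3359, 4.3435, 4.8779, 4.3969]

First-step conditioning: h[0] = 0; for i ≠ 0, h[i] = 1 + Σ_k P[i][k]·h[k].
  h[1] = 1 + 1/4·h[1] + 1/8·h[2] + 1/8·h[3] + 1/4·h[4]
  h[2] = 1 + 1/8·h[1] + 1/8·h[2] + 1/8·h[3] + 3/8·h[4]
  h[3] = 1 + 3/8·h[1] + 1/8·h[2] + 1/8·h[3] + 1/4·h[4]
  h[4] = 1 + 1/8·h[1] + 1/4·h[2] + 1/4·h[3] + 1/8·h[4]
Solving the 4×4 linear system over states ≠ 0 gives exactly h = [0, 568/131, 569/131, 639/131, 576/131] (h[0] = 0 is the target).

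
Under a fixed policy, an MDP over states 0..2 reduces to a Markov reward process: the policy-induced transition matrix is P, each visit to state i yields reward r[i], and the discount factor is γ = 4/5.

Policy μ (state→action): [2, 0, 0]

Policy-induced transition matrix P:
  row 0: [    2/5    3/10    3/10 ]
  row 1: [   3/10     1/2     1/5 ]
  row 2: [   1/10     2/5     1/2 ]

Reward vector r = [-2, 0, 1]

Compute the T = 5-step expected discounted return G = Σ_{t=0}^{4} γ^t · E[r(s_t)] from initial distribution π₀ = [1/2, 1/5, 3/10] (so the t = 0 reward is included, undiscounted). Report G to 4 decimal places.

t=0: π = [0.5000, 0.2000, 0.3000], E[r] = -0.7000, γ^t·E[r] = -0.700000, running G = -0.700000
t=1: π = [0.2900, 0.3700, 0.3400], E[r] = -0.2400, γ^t·E[r] = -0.192000, running G = -0.892000
t=2: π = [0.2610, 0.4080, 0.3310], E[r] = -0.1910, γ^t·E[r] = -0.122240, running G = -1.014240
t=3: π = [0.2599, 0.4147, 0.3254], E[r] = -0.1944, γ^t·E[r] = -0.099533, running G = -1.113773
t=4: π = [0.2609, 0.4155, 0.3236], E[r] = -0.1982, γ^t·E[r] = -0.081187, running G = -1.194960

G = -1.1950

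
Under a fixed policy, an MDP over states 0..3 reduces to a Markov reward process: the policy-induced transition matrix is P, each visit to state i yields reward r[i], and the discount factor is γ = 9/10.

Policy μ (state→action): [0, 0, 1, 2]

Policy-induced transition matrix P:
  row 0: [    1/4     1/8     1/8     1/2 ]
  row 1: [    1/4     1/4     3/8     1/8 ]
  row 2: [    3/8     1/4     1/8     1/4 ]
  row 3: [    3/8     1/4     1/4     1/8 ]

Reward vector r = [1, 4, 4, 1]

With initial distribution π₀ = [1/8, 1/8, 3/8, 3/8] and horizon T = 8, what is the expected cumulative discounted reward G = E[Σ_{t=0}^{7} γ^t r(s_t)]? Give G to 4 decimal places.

t=0: π = [0.1250, 0.1250, 0.3750, 0.3750], E[r] = 2.5000, γ^t·E[r] = 2.500000, running G = 2.500000
t=1: π = [0.3438, 0.2344, 0.2031, 0.2188], E[r] = 2.3125, γ^t·E[r] = 2.081250, running G = 4.581250
t=2: π = [0.3027, 0.2070, 0.2109, 0.2793], E[r] = 2.2539, γ^t·E[r] = 1.825664, running G = 6.406914
t=3: π = [0.3113, 0.2122, 0.2117, 0.2649], E[r] = 2.2715, γ^t·E[r] = 1.655912, running G = 8.062826
t=4: π = [0.3096, 0.2111, 0.2112, 0.2682], E[r] = 2.2667, γ^t·E[r] = 1.487197, running G = 9.550024
t=5: π = [0.3099, 0.2113, 0.2113, 0.2675], E[r] = 2.2678, γ^t·E[r] = 1.339113, running G = 10.889136
t=6: π = [0.3098, 0.2113, 0.2113, 0.2676], E[r] = 2.2676, γ^t·E[r] = 1.205077, running G = 12.094213
t=7: π = [0.3099, 0.2113, 0.2113, 0.2676], E[r] = 2.2676, γ^t·E[r] = 1.084593, running G = 13.178806

G = 13.1788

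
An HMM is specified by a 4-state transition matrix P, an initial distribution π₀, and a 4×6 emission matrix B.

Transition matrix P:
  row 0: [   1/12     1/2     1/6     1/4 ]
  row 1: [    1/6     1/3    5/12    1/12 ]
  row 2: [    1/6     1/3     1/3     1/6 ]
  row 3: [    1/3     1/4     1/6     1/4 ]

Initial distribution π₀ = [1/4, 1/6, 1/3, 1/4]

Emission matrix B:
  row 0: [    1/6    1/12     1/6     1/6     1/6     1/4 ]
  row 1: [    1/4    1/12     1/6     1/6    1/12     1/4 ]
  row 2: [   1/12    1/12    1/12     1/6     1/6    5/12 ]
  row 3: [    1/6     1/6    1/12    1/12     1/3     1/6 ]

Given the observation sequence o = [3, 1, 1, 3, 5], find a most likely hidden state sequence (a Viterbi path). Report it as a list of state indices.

path = [0, 3, 0, 1, 2]

t=0: δ = [4.167e-02, 2.778e-02, 5.556e-02, 2.083e-02]  (obs o_0=3)
t=1: δ = [7.716e-04, 1.736e-03, 1.543e-03, 1.736e-03]  ψ = [2, 0, 2, 0]  (obs o_1=1)
t=2: δ = [4.823e-05, 4.823e-05, 6.028e-05, 7.234e-05]  ψ = [3, 1, 1, 3]  (obs o_2=1)
t=3: δ = [4.019e-06, 4.019e-06, 3.349e-06, 1.507e-06]  ψ = [3, 0, 1, 3]  (obs o_3=3)
t=4: δ = [1.674e-07, 5.023e-07, 6.977e-07, 1.674e-07]  ψ = [1, 0, 1, 0]  (obs o_4=5)
backtrack: best end state = 2; path = [0, 3, 0, 1, 2]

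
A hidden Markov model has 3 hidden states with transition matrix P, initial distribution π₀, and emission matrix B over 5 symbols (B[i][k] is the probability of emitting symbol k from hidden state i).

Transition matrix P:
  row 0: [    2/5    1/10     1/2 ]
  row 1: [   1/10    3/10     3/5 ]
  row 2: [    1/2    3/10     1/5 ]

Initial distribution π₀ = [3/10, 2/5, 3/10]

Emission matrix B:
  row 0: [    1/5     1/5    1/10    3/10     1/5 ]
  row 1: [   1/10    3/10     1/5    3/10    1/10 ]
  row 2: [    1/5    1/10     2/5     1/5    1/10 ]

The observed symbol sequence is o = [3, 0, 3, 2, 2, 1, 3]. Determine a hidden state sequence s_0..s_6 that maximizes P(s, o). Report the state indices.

t=0: δ = [9.000e-02, 1.200e-01, 6.000e-02]  (obs o_0=3)
t=1: δ = [7.200e-03, 3.600e-03, 1.440e-02]  ψ = [0, 1, 1]  (obs o_1=0)
t=2: δ = [2.160e-03, 1.296e-03, 7.200e-04]  ψ = [2, 2, 0]  (obs o_2=3)
t=3: δ = [8.640e-05, 7.776e-05, 4.320e-04]  ψ = [0, 1, 0]  (obs o_3=2)
t=4: δ = [2.160e-05, 2.592e-05, 3.456e-05]  ψ = [2, 2, 2]  (obs o_4=2)
t=5: δ = [3.456e-06, 3.110e-06, 1.555e-06]  ψ = [2, 2, 1]  (obs o_5=1)
t=6: δ = [4.147e-07, 2.799e-07, 3.732e-07]  ψ = [0, 1, 1]  (obs o_6=3)
backtrack: best end state = 0; path = [1, 2, 0, 2, 2, 0, 0]

path = [1, 2, 0, 2, 2, 0, 0]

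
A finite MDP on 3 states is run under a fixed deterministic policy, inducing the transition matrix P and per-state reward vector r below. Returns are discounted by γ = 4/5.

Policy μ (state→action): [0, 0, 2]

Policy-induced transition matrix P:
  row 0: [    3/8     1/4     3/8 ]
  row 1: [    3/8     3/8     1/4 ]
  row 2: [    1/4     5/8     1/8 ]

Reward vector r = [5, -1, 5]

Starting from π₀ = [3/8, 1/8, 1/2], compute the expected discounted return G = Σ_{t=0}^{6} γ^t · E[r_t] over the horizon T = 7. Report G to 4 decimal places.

G = 11.7159

t=0: π = [0.3750, 0.1250, 0.5000], E[r] = 4.2500, γ^t·E[r] = 4.250000, running G = 4.250000
t=1: π = [0.3125, 0.4531, 0.2344], E[r] = 2.2813, γ^t·E[r] = 1.825000, running G = 6.075000
t=2: π = [0.3457, 0.3945, 0.2598], E[r] = 2.6328, γ^t·E[r] = 1.685000, running G = 7.760000
t=3: π = [0.3425, 0.3967, 0.2607], E[r] = 2.6196, γ^t·E[r] = 1.341250, running G = 9.101250
t=4: π = [0.3424, 0.3974, 0.2602], E[r] = 2.6158, γ^t·E[r] = 1.071425, running G = 10.172675
t=5: π = [0.3425, 0.3973, 0.2603], E[r] = 2.6165, γ^t·E[r] = 0.857365, running G = 11.030040
t=6: π = [0.3425, 0.3973, 0.2603], E[r] = 2.6164, γ^t·E[r] = 0.685885, running G = 11.715925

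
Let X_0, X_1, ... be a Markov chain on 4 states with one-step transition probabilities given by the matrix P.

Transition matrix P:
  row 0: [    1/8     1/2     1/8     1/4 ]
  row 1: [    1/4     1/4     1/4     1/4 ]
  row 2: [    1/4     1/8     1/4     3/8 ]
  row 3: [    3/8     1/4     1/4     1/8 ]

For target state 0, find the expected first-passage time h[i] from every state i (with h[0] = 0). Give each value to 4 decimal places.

First-step conditioning: h[0] = 0; for i ≠ 0, h[i] = 1 + Σ_k P[i][k]·h[k].
  h[1] = 1 + 1/4·h[1] + 1/4·h[2] + 1/4·h[3]
  h[2] = 1 + 1/8·h[1] + 1/4·h[2] + 3/8·h[3]
  h[3] = 1 + 1/4·h[1] + 1/4·h[2] + 1/8·h[3]
Solving the 3×3 linear system over states ≠ 0 gives exactly h = [0, 32/9, 284/81, 256/81] (h[0] = 0 is the target).

h = [0.0000, 3.5556, 3.5062, 3.1605]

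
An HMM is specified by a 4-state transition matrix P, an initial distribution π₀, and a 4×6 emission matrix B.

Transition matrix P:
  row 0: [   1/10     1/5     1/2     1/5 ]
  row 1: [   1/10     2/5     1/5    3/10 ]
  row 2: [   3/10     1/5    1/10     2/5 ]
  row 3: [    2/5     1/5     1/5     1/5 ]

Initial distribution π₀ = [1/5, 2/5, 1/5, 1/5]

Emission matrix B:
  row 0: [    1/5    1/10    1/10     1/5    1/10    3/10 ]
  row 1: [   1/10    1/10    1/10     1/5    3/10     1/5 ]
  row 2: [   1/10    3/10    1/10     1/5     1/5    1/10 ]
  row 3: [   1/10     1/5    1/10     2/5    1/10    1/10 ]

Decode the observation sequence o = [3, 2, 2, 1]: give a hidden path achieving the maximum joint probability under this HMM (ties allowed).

t=0: δ = [4.000e-02, 8.000e-02, 4.000e-02, 8.000e-02]  (obs o_0=3)
t=1: δ = [3.200e-03, 3.200e-03, 2.000e-03, 2.400e-03]  ψ = [3, 1, 0, 1]  (obs o_1=2)
t=2: δ = [9.600e-05, 1.280e-04, 1.600e-04, 9.600e-05]  ψ = [3, 1, 0, 1]  (obs o_2=2)
t=3: δ = [4.800e-06, 5.120e-06, 1.440e-05, 1.280e-05]  ψ = [2, 1, 0, 2]  (obs o_3=1)
backtrack: best end state = 2; path = [1, 3, 0, 2]

path = [1, 3, 0, 2]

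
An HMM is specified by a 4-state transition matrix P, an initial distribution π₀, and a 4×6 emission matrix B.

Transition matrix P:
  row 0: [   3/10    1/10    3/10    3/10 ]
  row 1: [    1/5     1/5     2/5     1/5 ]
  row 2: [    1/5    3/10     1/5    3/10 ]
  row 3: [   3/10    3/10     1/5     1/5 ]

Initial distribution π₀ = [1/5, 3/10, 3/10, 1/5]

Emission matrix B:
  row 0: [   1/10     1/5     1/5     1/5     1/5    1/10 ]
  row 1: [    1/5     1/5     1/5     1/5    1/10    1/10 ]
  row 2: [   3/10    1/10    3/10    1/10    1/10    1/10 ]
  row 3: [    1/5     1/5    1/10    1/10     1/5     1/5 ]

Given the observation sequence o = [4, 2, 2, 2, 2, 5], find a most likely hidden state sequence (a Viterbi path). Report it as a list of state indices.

t=0: δ = [4.000e-02, 3.000e-02, 3.000e-02, 4.000e-02]  (obs o_0=4)
t=1: δ = [2.400e-03, 2.400e-03, 3.600e-03, 1.200e-03]  ψ = [0, 3, 0, 0]  (obs o_1=2)
t=2: δ = [1.440e-04, 2.160e-04, 2.880e-04, 1.080e-04]  ψ = [0, 2, 1, 2]  (obs o_2=2)
t=3: δ = [1.152e-05, 1.728e-05, 2.592e-05, 8.640e-06]  ψ = [2, 2, 1, 2]  (obs o_3=2)
t=4: δ = [1.037e-06, 1.555e-06, 2.074e-06, 7.776e-07]  ψ = [2, 2, 1, 2]  (obs o_4=2)
t=5: δ = [4.147e-08, 6.221e-08, 6.221e-08, 1.244e-07]  ψ = [2, 2, 1, 2]  (obs o_5=5)
backtrack: best end state = 3; path = [3, 1, 2, 1, 2, 3]

path = [3, 1, 2, 1, 2, 3]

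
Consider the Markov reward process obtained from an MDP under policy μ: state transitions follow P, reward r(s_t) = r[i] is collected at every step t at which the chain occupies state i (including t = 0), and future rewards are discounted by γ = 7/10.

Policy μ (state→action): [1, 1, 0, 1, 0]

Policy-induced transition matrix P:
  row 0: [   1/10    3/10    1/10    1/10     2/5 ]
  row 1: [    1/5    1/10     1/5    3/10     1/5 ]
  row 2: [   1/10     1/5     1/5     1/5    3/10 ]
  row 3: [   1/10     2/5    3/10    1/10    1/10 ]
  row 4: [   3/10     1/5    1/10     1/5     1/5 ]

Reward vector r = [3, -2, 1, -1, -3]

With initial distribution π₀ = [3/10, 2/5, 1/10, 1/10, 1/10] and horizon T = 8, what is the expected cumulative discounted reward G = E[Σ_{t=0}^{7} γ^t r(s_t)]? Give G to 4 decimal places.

G = -1.6713

t=0: π = [0.3000, 0.4000, 0.1000, 0.1000, 0.1000], E[r] = -0.2000, γ^t·E[r] = -0.200000, running G = -0.200000
t=1: π = [0.1600, 0.2100, 0.1700, 0.2000, 0.2600], E[r] = -0.7500, γ^t·E[r] = -0.525000, running G = -0.725000
t=2: π = [0.1730, 0.2350, 0.1780, 0.1850, 0.2290], E[r] = -0.6450, γ^t·E[r] = -0.316050, running G = -1.041050
t=3: π = [0.1693, 0.2308, 0.1783, 0.1877, 0.2339], E[r] = -0.6648, γ^t·E[r] = -0.228026, running G = -1.269076
t=4: π = [0.1699, 0.2314, 0.1785, 0.1874, 0.2329], E[r] = -0.6609, γ^t·E[r] = -0.158680, running G = -1.427756
t=5: π = [0.1697, 0.2313, 0.1785, 0.1874, 0.2331], E[r] = -0.6617, γ^t·E[r] = -0.111207, running G = -1.538963
t=6: π = [0.1697, 0.2313, 0.1785, 0.1874, 0.2330], E[r] = -0.6615, γ^t·E[r] = -0.077826, running G = -1.616788
t=7: π = [0.1697, 0.2313, 0.1785, 0.1874, 0.2331], E[r] = -0.6615, γ^t·E[r] = -0.054481, running G = -1.671269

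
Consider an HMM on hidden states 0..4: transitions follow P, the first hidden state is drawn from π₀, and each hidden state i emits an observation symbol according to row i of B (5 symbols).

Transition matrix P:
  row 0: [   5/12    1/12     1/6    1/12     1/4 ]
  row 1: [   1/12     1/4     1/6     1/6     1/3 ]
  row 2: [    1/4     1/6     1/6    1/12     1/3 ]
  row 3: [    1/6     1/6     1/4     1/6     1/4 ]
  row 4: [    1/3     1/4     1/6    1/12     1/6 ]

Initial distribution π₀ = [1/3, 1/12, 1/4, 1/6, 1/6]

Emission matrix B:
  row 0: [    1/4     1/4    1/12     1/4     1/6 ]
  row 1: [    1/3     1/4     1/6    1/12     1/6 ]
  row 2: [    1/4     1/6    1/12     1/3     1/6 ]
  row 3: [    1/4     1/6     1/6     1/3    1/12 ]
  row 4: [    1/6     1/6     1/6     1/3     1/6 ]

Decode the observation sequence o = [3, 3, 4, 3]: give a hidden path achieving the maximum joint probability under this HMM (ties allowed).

path = [0, 0, 0, 0]

t=0: δ = [8.333e-02, 6.944e-03, 8.333e-02, 5.556e-02, 5.556e-02]  (obs o_0=3)
t=1: δ = [8.681e-03, 1.157e-03, 4.630e-03, 3.086e-03, 9.259e-03]  ψ = [0, 2, 0, 3, 2]  (obs o_1=3)
t=2: δ = [6.028e-04, 3.858e-04, 2.572e-04, 6.430e-05, 3.617e-04]  ψ = [0, 4, 4, 4, 0]  (obs o_2=4)
t=3: δ = [6.279e-05, 8.038e-06, 3.349e-05, 2.143e-05, 5.023e-05]  ψ = [0, 1, 0, 1, 0]  (obs o_3=3)
backtrack: best end state = 0; path = [0, 0, 0, 0]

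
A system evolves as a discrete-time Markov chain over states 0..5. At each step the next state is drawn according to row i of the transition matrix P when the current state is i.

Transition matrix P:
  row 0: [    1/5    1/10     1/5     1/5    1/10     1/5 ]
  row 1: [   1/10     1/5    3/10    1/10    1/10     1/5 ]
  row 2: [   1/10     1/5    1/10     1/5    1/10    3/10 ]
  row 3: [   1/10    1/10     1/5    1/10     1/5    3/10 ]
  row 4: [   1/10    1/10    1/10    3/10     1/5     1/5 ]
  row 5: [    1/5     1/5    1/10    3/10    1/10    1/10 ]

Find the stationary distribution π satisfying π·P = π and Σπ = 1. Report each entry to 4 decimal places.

Balance equations π_j = Σ_i π_i·P[i][j]:
  π_0 = 1/5·π_0 + 1/10·π_1 + 1/10·π_2 + 1/10·π_3 + 1/10·π_4 + 1/5·π_5
  π_1 = 1/10·π_0 + 1/5·π_1 + 1/5·π_2 + 1/10·π_3 + 1/10·π_4 + 1/5·π_5
  π_2 = 1/5·π_0 + 3/10·π_1 + 1/10·π_2 + 1/5·π_3 + 1/10·π_4 + 1/10·π_5
  π_3 = 1/5·π_0 + 1/10·π_1 + 1/5·π_2 + 1/10·π_3 + 3/10·π_4 + 3/10·π_5
  π_4 = 1/10·π_0 + 1/10·π_1 + 1/10·π_2 + 1/5·π_3 + 1/5·π_4 + 1/10·π_5
  normalize: π_0 + π_1 + π_2 + π_3 + π_4 + π_5 = 1
Solving the linear system gives exactly π = [49/363, 5395/35211, 1926/11737, 2342/11737, 4693/35211, 26/121].

π = [0.1350, 0.1532, 0.1641, 0.1995, 0.1333, 0.2149]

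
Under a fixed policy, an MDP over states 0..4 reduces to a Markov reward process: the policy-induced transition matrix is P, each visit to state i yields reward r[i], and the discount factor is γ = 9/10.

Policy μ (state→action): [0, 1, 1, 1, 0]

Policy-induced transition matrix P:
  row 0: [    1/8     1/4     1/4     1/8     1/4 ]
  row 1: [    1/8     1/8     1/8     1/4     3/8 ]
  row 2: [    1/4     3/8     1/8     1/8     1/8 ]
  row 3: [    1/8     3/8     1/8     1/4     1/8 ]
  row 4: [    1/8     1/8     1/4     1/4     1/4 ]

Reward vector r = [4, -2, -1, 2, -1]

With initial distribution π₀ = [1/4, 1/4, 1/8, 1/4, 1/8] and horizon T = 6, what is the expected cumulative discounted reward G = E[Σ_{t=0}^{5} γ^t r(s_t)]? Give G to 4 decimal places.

t=0: π = [0.2500, 0.2500, 0.1250, 0.2500, 0.1250], E[r] = 0.7500, γ^t·E[r] = 0.750000, running G = 0.750000
t=1: π = [0.1406, 0.2500, 0.1719, 0.2031, 0.2344], E[r] = 0.0625, γ^t·E[r] = 0.056250, running G = 0.806250
t=2: π = [0.1465, 0.2363, 0.1719, 0.2109, 0.2344], E[r] = 0.1289, γ^t·E[r] = 0.104414, running G = 0.910664
t=3: π = [0.1465, 0.2390, 0.1726, 0.2102, 0.2317], E[r] = 0.1240, γ^t·E[r] = 0.090413, running G = 1.001077
t=4: π = [0.1466, 0.2390, 0.1723, 0.2101, 0.2320], E[r] = 0.1242, γ^t·E[r] = 0.081492, running G = 1.082569
t=5: π = [0.1465, 0.2389, 0.1723, 0.2101, 0.2321], E[r] = 0.1242, γ^t·E[r] = 0.073329, running G = 1.155898

G = 1.1559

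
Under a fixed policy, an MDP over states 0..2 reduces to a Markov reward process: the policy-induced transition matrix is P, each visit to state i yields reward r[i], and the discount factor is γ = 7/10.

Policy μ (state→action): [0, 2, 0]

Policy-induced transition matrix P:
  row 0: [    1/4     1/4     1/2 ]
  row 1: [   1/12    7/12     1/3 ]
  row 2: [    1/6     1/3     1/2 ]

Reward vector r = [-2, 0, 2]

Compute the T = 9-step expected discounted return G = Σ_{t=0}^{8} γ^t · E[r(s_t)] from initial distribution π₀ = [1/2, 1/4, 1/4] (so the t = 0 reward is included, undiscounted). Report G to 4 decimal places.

t=0: π = [0.5000, 0.2500, 0.2500], E[r] = -0.5000, γ^t·E[r] = -0.500000, running G = -0.500000
t=1: π = [0.1875, 0.3542, 0.4583], E[r] = 0.5417, γ^t·E[r] = 0.379167, running G = -0.120833
t=2: π = [0.1528, 0.4063, 0.4410], E[r] = 0.5764, γ^t·E[r] = 0.282431, running G = 0.161597
t=3: π = [0.1455, 0.4222, 0.4323], E[r] = 0.5735, γ^t·E[r] = 0.196709, running G = 0.358306
t=4: π = [0.1436, 0.4267, 0.4296], E[r] = 0.5720, γ^t·E[r] = 0.137349, running G = 0.495655
t=5: π = [0.1431, 0.4281, 0.4289], E[r] = 0.5716, γ^t·E[r] = 0.096070, running G = 0.591725
t=6: π = [0.1429, 0.4284, 0.4287], E[r] = 0.5715, γ^t·E[r] = 0.067234, running G = 0.658959
t=7: π = [0.1429, 0.4285, 0.4286], E[r] = 0.5714, γ^t·E[r] = 0.047061, running G = 0.706020
t=8: π = [0.1429, 0.4286, 0.4286], E[r] = 0.5714, γ^t·E[r] = 0.032942, running G = 0.738962

G = 0.7390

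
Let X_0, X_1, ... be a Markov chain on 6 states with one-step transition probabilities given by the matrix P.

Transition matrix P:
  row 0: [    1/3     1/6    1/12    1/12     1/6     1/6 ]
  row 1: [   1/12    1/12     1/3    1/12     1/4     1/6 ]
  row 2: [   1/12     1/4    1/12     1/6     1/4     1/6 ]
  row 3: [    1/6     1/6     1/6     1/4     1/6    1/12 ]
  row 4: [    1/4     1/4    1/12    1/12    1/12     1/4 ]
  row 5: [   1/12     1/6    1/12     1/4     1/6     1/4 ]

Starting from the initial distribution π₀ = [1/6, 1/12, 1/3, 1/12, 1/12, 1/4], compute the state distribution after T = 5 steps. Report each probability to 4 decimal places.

t=0: π = [0.1667, 0.0833, 0.3333, 0.0833, 0.0833, 0.2500]
t=1: π = [0.1458, 0.1944, 0.1111, 0.1667, 0.1944, 0.1875]
t=2: π = [0.1661, 0.1759, 0.1458, 0.1516, 0.1759, 0.1846]
t=3: π = [0.1668, 0.1788, 0.1399, 0.1515, 0.1788, 0.1841]
t=4: π = [0.1675, 0.1783, 0.1407, 0.1509, 0.1783, 0.1843]
t=5: π = [0.1675, 0.1784, 0.1405, 0.1509, 0.1784, 0.1843]

π = [0.1675, 0.1784, 0.1405, 0.1509, 0.1784, 0.1843]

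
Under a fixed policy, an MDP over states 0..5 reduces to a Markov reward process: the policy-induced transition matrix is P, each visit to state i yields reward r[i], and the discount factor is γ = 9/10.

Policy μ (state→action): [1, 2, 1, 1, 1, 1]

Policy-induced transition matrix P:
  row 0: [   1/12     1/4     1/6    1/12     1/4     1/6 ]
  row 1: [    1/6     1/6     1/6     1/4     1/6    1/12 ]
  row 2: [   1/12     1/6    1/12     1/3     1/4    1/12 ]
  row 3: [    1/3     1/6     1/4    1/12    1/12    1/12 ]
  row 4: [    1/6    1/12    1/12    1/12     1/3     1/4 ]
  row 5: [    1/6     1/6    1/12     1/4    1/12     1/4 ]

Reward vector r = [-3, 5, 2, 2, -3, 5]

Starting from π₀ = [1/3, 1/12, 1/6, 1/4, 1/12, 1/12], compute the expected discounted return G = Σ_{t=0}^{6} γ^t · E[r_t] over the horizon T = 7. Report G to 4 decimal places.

t=0: π = [0.3333, 0.0833, 0.1667, 0.2500, 0.0833, 0.0833], E[r] = 0.4167, γ^t·E[r] = 0.416667, running G = 0.416667
t=1: π = [0.1667, 0.1875, 0.1597, 0.1528, 0.1944, 0.1389], E[r] = 1.1736, γ^t·E[r] = 1.056250, running G = 1.472917
t=2: π = [0.1649, 0.1644, 0.1383, 0.1777, 0.2020, 0.1528], E[r] = 1.1169, γ^t·E[r] = 0.904688, running G = 2.377604
t=3: π = [0.1710, 0.1636, 0.1404, 0.1708, 0.1981, 0.1562], E[r] = 1.1140, γ^t·E[r] = 0.812109, running G = 3.189714
t=4: π = [0.1692, 0.1644, 0.1397, 0.1717, 0.1984, 0.1566], E[r] = 1.1253, γ^t·E[r] = 0.738331, running G = 3.928045
t=5: π = [0.1695, 0.1642, 0.1398, 0.1718, 0.1981, 0.1566], E[r] = 1.1242, γ^t·E[r] = 0.663843, running G = 4.591888
t=6: π = [0.1695, 0.1643, 0.1398, 0.1717, 0.1981, 0.1566], E[r] = 1.1245, γ^t·E[r] = 0.597621, running G = 5.189510

G = 5.1895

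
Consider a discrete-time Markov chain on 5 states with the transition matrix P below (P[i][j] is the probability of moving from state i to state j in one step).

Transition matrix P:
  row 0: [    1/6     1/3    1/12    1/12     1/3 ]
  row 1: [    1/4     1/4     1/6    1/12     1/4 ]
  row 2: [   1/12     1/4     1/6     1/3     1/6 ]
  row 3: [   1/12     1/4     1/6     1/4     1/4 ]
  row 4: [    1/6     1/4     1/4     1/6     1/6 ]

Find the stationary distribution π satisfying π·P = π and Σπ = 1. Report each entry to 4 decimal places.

Balance equations π_j = Σ_i π_i·P[i][j]:
  π_0 = 1/6·π_0 + 1/4·π_1 + 1/12·π_2 + 1/12·π_3 + 1/6·π_4
  π_1 = 1/3·π_0 + 1/4·π_1 + 1/4·π_2 + 1/4·π_3 + 1/4·π_4
  π_2 = 1/12·π_0 + 1/6·π_1 + 1/6·π_2 + 1/6·π_3 + 1/4·π_4
  π_3 = 1/12·π_0 + 1/12·π_1 + 1/3·π_2 + 1/4·π_3 + 1/6·π_4
  normalize: π_0 + π_1 + π_2 + π_3 + π_4 = 1
Solving the linear system gives exactly π = [1617/10127, 5333/20254, 1747/10127, 3539/20254, 179/779].

π = [0.1597, 0.2633, 0.1725, 0.1747, 0.2298]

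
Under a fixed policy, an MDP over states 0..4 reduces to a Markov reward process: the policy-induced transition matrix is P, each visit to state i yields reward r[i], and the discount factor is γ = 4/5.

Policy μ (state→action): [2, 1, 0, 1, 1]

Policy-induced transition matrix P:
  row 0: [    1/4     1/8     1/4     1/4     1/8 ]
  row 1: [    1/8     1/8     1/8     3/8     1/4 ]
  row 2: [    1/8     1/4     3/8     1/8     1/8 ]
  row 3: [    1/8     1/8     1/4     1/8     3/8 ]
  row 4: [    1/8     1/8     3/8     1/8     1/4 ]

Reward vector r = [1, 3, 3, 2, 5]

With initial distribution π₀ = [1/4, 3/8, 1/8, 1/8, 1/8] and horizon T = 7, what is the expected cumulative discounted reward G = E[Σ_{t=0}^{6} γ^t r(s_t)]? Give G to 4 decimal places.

t=0: π = [0.2500, 0.3750, 0.1250, 0.1250, 0.1250], E[r] = 2.6250, γ^t·E[r] = 2.625000, running G = 2.625000
t=1: π = [0.1563, 0.1406, 0.2344, 0.2500, 0.2188], E[r] = 2.8750, γ^t·E[r] = 2.300000, running G = 4.925000
t=2: π = [0.1445, 0.1543, 0.2891, 0.1797, 0.2324], E[r] = 2.9961, γ^t·E[r] = 1.917500, running G = 6.842500
t=3: π = [0.1431, 0.1611, 0.2959, 0.1816, 0.2183], E[r] = 2.9688, γ^t·E[r] = 1.520000, running G = 8.362500
t=4: π = [0.1429, 0.1620, 0.2941, 0.1832, 0.2178], E[r] = 2.9667, γ^t·E[r] = 1.215175, running G = 9.577675
t=5: π = [0.1429, 0.1618, 0.2937, 0.1834, 0.2183], E[r] = 2.9675, γ^t·E[r] = 0.972378, running G = 10.550053
t=6: π = [0.1429, 0.1617, 0.2938, 0.1833, 0.2183], E[r] = 2.9677, γ^t·E[r] = 0.777958, running G = 11.328010

G = 11.3280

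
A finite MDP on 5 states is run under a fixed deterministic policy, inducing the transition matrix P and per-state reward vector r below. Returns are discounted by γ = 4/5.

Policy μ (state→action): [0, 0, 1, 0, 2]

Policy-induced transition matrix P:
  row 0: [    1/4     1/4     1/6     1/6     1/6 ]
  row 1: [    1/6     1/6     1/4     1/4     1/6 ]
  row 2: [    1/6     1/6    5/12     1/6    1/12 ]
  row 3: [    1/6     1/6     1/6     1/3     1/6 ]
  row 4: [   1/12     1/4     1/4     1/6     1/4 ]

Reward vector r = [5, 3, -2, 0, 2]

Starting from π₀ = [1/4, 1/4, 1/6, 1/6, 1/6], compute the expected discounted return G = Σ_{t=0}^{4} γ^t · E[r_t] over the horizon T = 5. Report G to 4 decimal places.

t=0: π = [0.2500, 0.2500, 0.1667, 0.1667, 0.1667], E[r] = 2.0000, γ^t·E[r] = 2.000000, running G = 2.000000
t=1: π = [0.1736, 0.2014, 0.2431, 0.2153, 0.1667], E[r] = 1.3194, γ^t·E[r] = 1.055556, running G = 3.055556
t=2: π = [0.1672, 0.1950, 0.2581, 0.2193, 0.1603], E[r] = 1.2257, γ^t·E[r] = 0.784444, running G = 3.840000
t=3: π = [0.1672, 0.1940, 0.2608, 0.2195, 0.1585], E[r] = 1.2135, γ^t·E[r] = 0.621333, running G = 4.461333
t=4: π = [0.1674, 0.1938, 0.2612, 0.2194, 0.1581], E[r] = 1.2122, γ^t·E[r] = 0.496523, running G = 4.957857

G = 4.9579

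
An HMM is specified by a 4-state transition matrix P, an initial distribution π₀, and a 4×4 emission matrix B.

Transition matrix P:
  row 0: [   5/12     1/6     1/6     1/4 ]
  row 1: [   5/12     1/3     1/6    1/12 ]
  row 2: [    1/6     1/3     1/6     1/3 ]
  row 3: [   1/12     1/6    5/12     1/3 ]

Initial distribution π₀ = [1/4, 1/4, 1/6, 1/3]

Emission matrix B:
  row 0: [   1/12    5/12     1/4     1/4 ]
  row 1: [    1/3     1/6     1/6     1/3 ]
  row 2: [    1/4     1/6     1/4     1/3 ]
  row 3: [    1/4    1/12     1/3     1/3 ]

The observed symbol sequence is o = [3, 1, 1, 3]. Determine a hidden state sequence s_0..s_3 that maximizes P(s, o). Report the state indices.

path = [1, 0, 0, 0]

t=0: δ = [6.250e-02, 8.333e-02, 5.556e-02, 1.111e-01]  (obs o_0=3)
t=1: δ = [1.447e-02, 4.630e-03, 7.716e-03, 3.086e-03]  ψ = [1, 1, 3, 3]  (obs o_1=1)
t=2: δ = [2.512e-03, 4.287e-04, 4.019e-04, 3.014e-04]  ψ = [0, 2, 0, 0]  (obs o_2=1)
t=3: δ = [2.616e-04, 1.395e-04, 1.395e-04, 2.093e-04]  ψ = [0, 0, 0, 0]  (obs o_3=3)
backtrack: best end state = 0; path = [1, 0, 0, 0]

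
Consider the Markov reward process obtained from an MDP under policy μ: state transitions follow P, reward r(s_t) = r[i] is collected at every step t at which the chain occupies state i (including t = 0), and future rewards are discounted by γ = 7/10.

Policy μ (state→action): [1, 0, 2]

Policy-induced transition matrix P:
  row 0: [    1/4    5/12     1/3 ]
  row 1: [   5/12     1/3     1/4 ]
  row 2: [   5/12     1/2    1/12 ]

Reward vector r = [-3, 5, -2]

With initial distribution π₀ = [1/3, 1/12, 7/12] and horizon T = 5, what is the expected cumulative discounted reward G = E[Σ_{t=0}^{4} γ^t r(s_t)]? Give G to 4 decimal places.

t=0: π = [0.3333, 0.0833, 0.5833], E[r] = -1.7500, γ^t·E[r] = -1.750000, running G = -1.750000
t=1: π = [0.3611, 0.4583, 0.1806], E[r] = 0.8472, γ^t·E[r] = 0.593056, running G = -1.156944
t=2: π = [0.3565, 0.3935, 0.2500], E[r] = 0.3981, γ^t·E[r] = 0.195093, running G = -0.961852
t=3: π = [0.3573, 0.4047, 0.2380], E[r] = 0.4757, γ^t·E[r] = 0.163163, running G = -0.798689
t=4: π = [0.3571, 0.4028, 0.2401], E[r] = 0.4623, γ^t·E[r] = 0.111003, running G = -0.687686

G = -0.6877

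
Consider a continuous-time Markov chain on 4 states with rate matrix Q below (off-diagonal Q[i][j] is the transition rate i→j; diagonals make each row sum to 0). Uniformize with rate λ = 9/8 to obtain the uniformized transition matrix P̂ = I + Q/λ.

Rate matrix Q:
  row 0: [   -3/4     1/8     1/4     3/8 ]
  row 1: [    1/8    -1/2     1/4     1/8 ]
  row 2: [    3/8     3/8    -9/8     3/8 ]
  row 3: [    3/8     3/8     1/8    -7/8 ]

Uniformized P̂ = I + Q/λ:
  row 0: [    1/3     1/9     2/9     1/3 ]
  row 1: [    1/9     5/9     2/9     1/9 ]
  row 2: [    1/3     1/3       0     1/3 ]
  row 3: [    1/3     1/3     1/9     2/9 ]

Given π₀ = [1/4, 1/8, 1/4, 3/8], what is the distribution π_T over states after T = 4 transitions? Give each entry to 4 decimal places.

π = [0.2559, 0.3531, 0.1609, 0.2300]

t=0: π = [0.2500, 0.1250, 0.2500, 0.3750]
t=1: π = [0.3056, 0.3056, 0.1250, 0.2639]
t=2: π = [0.2654, 0.3333, 0.1651, 0.2361]
t=3: π = [0.2593, 0.3484, 0.1593, 0.2330]
t=4: π = [0.2559, 0.3531, 0.1609, 0.2300]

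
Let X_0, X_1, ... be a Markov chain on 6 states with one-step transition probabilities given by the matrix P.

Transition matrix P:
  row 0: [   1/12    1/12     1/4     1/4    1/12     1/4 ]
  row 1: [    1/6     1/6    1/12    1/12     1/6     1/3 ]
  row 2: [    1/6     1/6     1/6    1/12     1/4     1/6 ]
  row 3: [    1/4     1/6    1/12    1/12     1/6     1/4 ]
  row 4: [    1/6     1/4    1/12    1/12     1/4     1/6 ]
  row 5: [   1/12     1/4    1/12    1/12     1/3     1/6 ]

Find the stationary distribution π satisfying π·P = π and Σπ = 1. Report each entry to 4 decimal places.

π = [0.1452, 0.1911, 0.1173, 0.1075, 0.2192, 0.2196]

Balance equations π_j = Σ_i π_i·P[i][j]:
  π_0 = 1/12·π_0 + 1/6·π_1 + 1/6·π_2 + 1/4·π_3 + 1/6·π_4 + 1/12·π_5
  π_1 = 1/12·π_0 + 1/6·π_1 + 1/6·π_2 + 1/6·π_3 + 1/4·π_4 + 1/4·π_5
  π_2 = 1/4·π_0 + 1/12·π_1 + 1/6·π_2 + 1/12·π_3 + 1/12·π_4 + 1/12·π_5
  π_3 = 1/4·π_0 + 1/12·π_1 + 1/12·π_2 + 1/12·π_3 + 1/12·π_4 + 1/12·π_5
  π_4 = 1/12·π_0 + 1/6·π_1 + 1/4·π_2 + 1/6·π_3 + 1/4·π_4 + 1/3·π_5
  normalize: π_0 + π_1 + π_2 + π_3 + π_4 + π_5 = 1
Solving the linear system gives exactly π = [38579/265646, 50773/265646, 15582/132823, 28567/265646, 58231/265646, 29166/132823].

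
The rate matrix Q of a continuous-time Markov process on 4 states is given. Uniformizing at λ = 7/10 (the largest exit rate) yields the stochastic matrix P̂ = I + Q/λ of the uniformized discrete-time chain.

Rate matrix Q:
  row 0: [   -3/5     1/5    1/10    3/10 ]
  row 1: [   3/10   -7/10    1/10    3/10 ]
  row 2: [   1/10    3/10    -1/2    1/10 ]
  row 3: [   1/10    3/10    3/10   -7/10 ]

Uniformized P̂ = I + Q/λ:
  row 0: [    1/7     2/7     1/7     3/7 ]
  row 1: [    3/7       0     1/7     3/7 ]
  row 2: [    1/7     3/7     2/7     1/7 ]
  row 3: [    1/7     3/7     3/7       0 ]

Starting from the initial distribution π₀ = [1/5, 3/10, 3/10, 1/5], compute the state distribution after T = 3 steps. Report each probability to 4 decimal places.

π = [0.2227, 0.2773, 0.2499, 0.2501]

t=0: π = [0.2000, 0.3000, 0.3000, 0.2000]
t=1: π = [0.2286, 0.2714, 0.2429, 0.2571]
t=2: π = [0.2204, 0.2796, 0.2510, 0.2490]
t=3: π = [0.2227, 0.2773, 0.2499, 0.2501]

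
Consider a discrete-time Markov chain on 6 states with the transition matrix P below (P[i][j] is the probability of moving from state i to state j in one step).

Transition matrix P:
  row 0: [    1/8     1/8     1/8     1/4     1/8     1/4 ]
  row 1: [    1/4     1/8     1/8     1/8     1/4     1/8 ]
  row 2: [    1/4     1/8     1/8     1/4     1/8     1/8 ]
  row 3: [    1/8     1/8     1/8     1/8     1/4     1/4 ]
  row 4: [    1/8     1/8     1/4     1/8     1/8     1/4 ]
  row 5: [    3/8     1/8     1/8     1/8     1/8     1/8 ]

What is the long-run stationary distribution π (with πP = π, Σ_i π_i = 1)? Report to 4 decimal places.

Balance equations π_j = Σ_i π_i·P[i][j]:
  π_0 = 1/8·π_0 + 1/4·π_1 + 1/4·π_2 + 1/8·π_3 + 1/8·π_4 + 3/8·π_5
  π_1 = 1/8·π_0 + 1/8·π_1 + 1/8·π_2 + 1/8·π_3 + 1/8·π_4 + 1/8·π_5
  π_2 = 1/8·π_0 + 1/8·π_1 + 1/8·π_2 + 1/8·π_3 + 1/4·π_4 + 1/8·π_5
  π_3 = 1/4·π_0 + 1/8·π_1 + 1/4·π_2 + 1/8·π_3 + 1/8·π_4 + 1/8·π_5
  π_4 = 1/8·π_0 + 1/4·π_1 + 1/8·π_2 + 1/4·π_3 + 1/8·π_4 + 1/8·π_5
  normalize: π_0 + π_1 + π_2 + π_3 + π_4 + π_5 = 1
Solving the linear system gives exactly π = [1739/8408, 1/8, 1221/8408, 1421/8408, 170/1051, 202/1051].

π = [0.2068, 0.1250, 0.1452, 0.1690, 0.1618, 0.1922]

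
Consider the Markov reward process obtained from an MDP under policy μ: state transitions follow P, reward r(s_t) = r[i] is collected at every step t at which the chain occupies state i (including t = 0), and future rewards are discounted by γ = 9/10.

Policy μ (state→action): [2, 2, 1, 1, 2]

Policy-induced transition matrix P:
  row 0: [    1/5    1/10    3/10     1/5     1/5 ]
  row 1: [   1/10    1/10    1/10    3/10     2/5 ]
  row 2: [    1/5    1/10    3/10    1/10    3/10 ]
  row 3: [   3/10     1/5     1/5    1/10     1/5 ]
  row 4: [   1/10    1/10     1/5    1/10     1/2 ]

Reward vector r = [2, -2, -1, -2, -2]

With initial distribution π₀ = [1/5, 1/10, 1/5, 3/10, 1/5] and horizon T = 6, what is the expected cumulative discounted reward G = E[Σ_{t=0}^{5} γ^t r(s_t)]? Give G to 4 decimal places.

G = -4.9227

t=0: π = [0.2000, 0.1000, 0.2000, 0.3000, 0.2000], E[r] = -1.0000, γ^t·E[r] = -1.000000, running G = -1.000000
t=1: π = [0.2000, 0.1300, 0.2300, 0.1400, 0.3000], E[r] = -0.9700, γ^t·E[r] = -0.873000, running G = -1.873000
t=2: π = [0.1710, 0.1140, 0.2300, 0.1460, 0.3390], E[r] = -1.0860, γ^t·E[r] = -0.879660, running G = -2.752660
t=3: π = [0.1693, 0.1146, 0.2287, 0.1399, 0.3475], E[r] = -1.0941, γ^t·E[r] = -0.797599, running G = -3.550259
t=4: π = [0.1678, 0.1140, 0.2283, 0.1399, 0.3500], E[r] = -1.1005, γ^t·E[r] = -0.722064, running G = -4.272323
t=5: π = [0.1676, 0.1140, 0.2282, 0.1396, 0.3506], E[r] = -1.1015, γ^t·E[r] = -0.650401, running G = -4.922724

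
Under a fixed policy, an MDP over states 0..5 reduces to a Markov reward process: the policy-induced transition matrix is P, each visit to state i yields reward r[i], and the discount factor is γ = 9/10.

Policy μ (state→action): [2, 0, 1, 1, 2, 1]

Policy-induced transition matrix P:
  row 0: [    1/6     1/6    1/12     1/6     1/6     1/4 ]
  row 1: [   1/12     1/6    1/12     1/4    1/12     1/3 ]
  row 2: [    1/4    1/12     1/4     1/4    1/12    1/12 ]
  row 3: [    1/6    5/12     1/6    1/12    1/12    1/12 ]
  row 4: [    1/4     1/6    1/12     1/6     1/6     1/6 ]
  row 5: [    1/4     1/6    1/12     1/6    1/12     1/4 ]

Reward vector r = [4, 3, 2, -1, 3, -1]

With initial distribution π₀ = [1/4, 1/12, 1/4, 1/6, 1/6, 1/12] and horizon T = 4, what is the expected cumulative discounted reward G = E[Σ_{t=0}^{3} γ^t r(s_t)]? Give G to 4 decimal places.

t=0: π = [0.2500, 0.0833, 0.2500, 0.1667, 0.1667, 0.0833], E[r] = 2.0000, γ^t·E[r] = 2.000000, running G = 2.000000
t=1: π = [0.2014, 0.1875, 0.1389, 0.1806, 0.1181, 0.1736], E[r] = 1.6458, γ^t·E[r] = 1.481250, running G = 3.481250
t=2: π = [0.1869, 0.2002, 0.1215, 0.1788, 0.1100, 0.2025], E[r] = 1.5399, γ^t·E[r] = 1.247344, running G = 4.728594
t=3: π = [0.1861, 0.2012, 0.1185, 0.1786, 0.1081, 0.2075], E[r] = 1.5235, γ^t·E[r] = 1.110621, running G = 5.839215

G = 5.8392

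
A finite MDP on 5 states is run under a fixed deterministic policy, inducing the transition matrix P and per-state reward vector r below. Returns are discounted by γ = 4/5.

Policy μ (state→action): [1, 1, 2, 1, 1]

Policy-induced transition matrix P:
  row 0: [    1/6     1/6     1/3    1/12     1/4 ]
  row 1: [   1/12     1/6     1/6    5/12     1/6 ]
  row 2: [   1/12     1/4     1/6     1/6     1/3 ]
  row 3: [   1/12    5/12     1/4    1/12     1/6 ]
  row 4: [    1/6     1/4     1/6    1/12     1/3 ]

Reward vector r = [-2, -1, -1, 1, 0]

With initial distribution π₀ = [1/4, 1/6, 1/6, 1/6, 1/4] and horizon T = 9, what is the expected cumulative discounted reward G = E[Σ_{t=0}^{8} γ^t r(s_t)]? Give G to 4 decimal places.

t=0: π = [0.2500, 0.1667, 0.1667, 0.1667, 0.2500], E[r] = -0.6667, γ^t·E[r] = -0.666667, running G = -0.666667
t=1: π = [0.1250, 0.2431, 0.2222, 0.1528, 0.2569], E[r] = -0.5625, γ^t·E[r] = -0.450000, running G = -1.116667
t=2: π = [0.1152, 0.2448, 0.2002, 0.1829, 0.2569], E[r] = -0.4925, γ^t·E[r] = -0.315185, running G = -1.431852
t=3: π = [0.1143, 0.2505, 0.2011, 0.1816, 0.2525], E[r] = -0.4986, γ^t·E[r] = -0.255309, running G = -1.687160
t=4: π = [0.1139, 0.2499, 0.2009, 0.1836, 0.2518], E[r] = -0.4949, γ^t·E[r] = -0.202728, running G = -1.889888
t=5: π = [0.1138, 0.2503, 0.2009, 0.1834, 0.2516], E[r] = -0.4955, γ^t·E[r] = -0.162361, running G = -2.052249
t=6: π = [0.1138, 0.2502, 0.2009, 0.1835, 0.2516], E[r] = -0.4952, γ^t·E[r] = -0.129812, running G = -2.182061
t=7: π = [0.1138, 0.2503, 0.2009, 0.1835, 0.2516], E[r] = -0.4953, γ^t·E[r] = -0.103862, running G = -2.285923
t=8: π = [0.1138, 0.2502, 0.2009, 0.1835, 0.2516], E[r] = -0.4952, γ^t·E[r] = -0.083085, running G = -2.369009

G = -2.3690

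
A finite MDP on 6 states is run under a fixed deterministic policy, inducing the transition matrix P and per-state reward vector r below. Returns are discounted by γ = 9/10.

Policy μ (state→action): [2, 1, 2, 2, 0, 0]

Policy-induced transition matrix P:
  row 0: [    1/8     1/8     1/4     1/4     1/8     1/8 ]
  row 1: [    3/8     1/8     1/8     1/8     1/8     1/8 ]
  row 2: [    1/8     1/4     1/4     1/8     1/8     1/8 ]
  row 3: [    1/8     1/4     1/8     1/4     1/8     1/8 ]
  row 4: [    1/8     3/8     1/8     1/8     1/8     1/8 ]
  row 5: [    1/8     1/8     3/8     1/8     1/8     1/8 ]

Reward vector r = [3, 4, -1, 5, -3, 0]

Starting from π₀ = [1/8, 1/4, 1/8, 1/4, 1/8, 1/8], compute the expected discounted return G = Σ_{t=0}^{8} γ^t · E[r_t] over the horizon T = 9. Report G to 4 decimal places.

G = 10.3910

t=0: π = [0.1250, 0.2500, 0.1250, 0.2500, 0.1250, 0.1250], E[r] = 2.1250, γ^t·E[r] = 2.125000, running G = 2.125000
t=1: π = [0.1875, 0.2031, 0.1875, 0.1719, 0.1250, 0.1250], E[r] = 1.6719, γ^t·E[r] = 1.504688, running G = 3.629688
t=2: π = [0.1758, 0.2012, 0.2031, 0.1699, 0.1250, 0.1250], E[r] = 1.6035, γ^t·E[r] = 1.298848, running G = 4.928535
t=3: π = [0.1753, 0.2029, 0.2036, 0.1682, 0.1250, 0.1250], E[r] = 1.5999, γ^t·E[r] = 1.166293, running G = 6.094828
t=4: π = [0.1757, 0.2027, 0.2036, 0.1679, 0.1250, 0.1250], E[r] = 1.5992, γ^t·E[r] = 1.049203, running G = 7.144032
t=5: π = [0.1757, 0.2027, 0.2037, 0.1680, 0.1250, 0.1250], E[r] = 1.5989, γ^t·E[r] = 0.944159, running G = 8.088191
t=6: π = [0.1757, 0.2027, 0.2037, 0.1680, 0.1250, 0.1250], E[r] = 1.5989, γ^t·E[r] = 0.849741, running G = 8.937932
t=7: π = [0.1757, 0.2027, 0.2037, 0.1680, 0.1250, 0.1250], E[r] = 1.5989, γ^t·E[r] = 0.764768, running G = 9.702700
t=8: π = [0.1757, 0.2027, 0.2037, 0.1680, 0.1250, 0.1250], E[r] = 1.5989, γ^t·E[r] = 0.688290, running G = 10.390990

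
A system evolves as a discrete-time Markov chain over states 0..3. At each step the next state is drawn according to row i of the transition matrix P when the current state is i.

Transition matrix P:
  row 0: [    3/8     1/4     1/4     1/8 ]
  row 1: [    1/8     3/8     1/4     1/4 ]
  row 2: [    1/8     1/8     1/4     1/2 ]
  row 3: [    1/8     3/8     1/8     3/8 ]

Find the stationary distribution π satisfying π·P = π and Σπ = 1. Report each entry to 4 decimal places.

π = [0.1667, 0.3017, 0.2098, 0.3218]

Balance equations π_j = Σ_i π_i·P[i][j]:
  π_0 = 3/8·π_0 + 1/8·π_1 + 1/8·π_2 + 1/8·π_3
  π_1 = 1/4·π_0 + 3/8·π_1 + 1/8·π_2 + 3/8·π_3
  π_2 = 1/4·π_0 + 1/4·π_1 + 1/4·π_2 + 1/8·π_3
  normalize: π_0 + π_1 + π_2 + π_3 = 1
Solving the linear system gives exactly π = [1/6, 35/116, 73/348, 28/87].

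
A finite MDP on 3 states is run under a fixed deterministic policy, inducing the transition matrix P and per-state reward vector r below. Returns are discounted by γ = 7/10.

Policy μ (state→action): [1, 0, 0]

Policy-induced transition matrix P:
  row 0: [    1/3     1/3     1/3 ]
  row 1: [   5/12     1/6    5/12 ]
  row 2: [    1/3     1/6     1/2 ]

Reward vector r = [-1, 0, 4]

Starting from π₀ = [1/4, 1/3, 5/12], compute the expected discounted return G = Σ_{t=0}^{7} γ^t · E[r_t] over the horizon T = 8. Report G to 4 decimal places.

t=0: π = [0.2500, 0.3333, 0.4167], E[r] = 1.4167, γ^t·E[r] = 1.416667, running G = 1.416667
t=1: π = [0.3611, 0.2083, 0.4306], E[r] = 1.3611, γ^t·E[r] = 0.952778, running G = 2.369444
t=2: π = [0.3507, 0.2269, 0.4225], E[r] = 1.3391, γ^t·E[r] = 0.656169, running G = 3.025613
t=3: π = [0.3522, 0.2251, 0.4226], E[r] = 1.3383, γ^t·E[r] = 0.459054, running G = 3.484667
t=4: π = [0.3521, 0.2254, 0.4225], E[r] = 1.3380, γ^t·E[r] = 0.321264, running G = 3.805931
t=5: π = [0.3521, 0.2253, 0.4225], E[r] = 1.3380, γ^t·E[r] = 0.224883, running G = 4.030814
t=6: π = [0.3521, 0.2254, 0.4225], E[r] = 1.3380, γ^t·E[r] = 0.157418, running G = 4.188232
t=7: π = [0.3521, 0.2254, 0.4225], E[r] = 1.3380, γ^t·E[r] = 0.110192, running G = 4.298424

G = 4.2984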